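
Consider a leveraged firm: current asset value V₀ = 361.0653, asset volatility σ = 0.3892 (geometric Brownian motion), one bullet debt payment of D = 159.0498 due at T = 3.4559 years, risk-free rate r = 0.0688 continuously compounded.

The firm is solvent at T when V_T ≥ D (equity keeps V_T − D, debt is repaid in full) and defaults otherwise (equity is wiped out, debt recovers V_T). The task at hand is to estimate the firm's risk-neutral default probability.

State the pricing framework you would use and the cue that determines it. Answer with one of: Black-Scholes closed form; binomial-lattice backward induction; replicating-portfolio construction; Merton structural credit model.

Key observation: assets follow a GBM and default happens iff V_T < 159.0498; valuing claims on that split (equity as a call, risky debt as the residual) is the structural model's definition.

framework: Merton structural credit model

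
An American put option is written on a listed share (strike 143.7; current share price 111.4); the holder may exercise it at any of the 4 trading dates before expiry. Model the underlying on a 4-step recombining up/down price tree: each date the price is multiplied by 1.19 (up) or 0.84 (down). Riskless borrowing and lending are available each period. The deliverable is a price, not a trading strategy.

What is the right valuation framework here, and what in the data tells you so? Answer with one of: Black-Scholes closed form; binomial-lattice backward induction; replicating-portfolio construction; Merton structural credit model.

framework: binomial-lattice backward induction

Key observation: the defining feature is the embedded early-exercise option across 4 discrete dates on the spot-111.4 tree; pricing the strike-143.7 put means working backward with an exercise test at every node.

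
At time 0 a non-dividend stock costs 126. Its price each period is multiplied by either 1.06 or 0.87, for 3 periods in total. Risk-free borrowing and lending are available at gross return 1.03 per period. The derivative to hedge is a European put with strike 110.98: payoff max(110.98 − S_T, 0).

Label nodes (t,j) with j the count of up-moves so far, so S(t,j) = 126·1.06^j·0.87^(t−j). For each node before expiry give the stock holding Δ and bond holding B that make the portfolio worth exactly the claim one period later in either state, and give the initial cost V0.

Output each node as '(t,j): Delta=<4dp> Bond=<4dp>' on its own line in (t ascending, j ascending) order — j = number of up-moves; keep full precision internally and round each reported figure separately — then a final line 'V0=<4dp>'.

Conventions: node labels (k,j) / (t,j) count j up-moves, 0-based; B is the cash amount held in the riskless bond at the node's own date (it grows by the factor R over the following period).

(0,0): Delta=-0.1213 Bond=15.9576
(1,0): Delta=-0.5215 Bond=60.3069
(1,1): Delta=-0.0597 Bond=8.2106
(2,0): Delta=-1.0000 Bond=107.7476
(2,1): Delta=-0.4479 Bond=53.5603
(2,2): Delta=0.0000 Bond=0.0000
V0=0.6709

No-arbitrage ⇒ martingale measure with p* = (R−d)/(u−d) = 0.8421.
Payoffs at expiry: V(3,0)=28.0086, V(3,1)=9.8884, V(3,2)=0.0000, V(3,3)=0.0000
(2,0): S=95.3694. Δ = (V_up−V_dn)/(S_up−S_dn) = (9.8884−28.0086)/(101.0916−82.9714) = -1.0000. V = [p*·9.8884 + (1−p*)·28.0086]/1.03 = 12.3782. B = V − Δ·S = 107.7476.
(2,1): S=116.1972. Δ = (V_up−V_dn)/(S_up−S_dn) = (0.0000−9.8884)/(123.1690−101.0916) = -0.4479. V = [p*·0.0000 + (1−p*)·9.8884]/1.03 = 1.5159. B = V − Δ·S = 53.5603.
(2,2): S=141.5736. Δ = (V_up−V_dn)/(S_up−S_dn) = (0.0000−0.0000)/(150.0680−123.1690) = 0.0000. V = [p*·0.0000 + (1−p*)·0.0000]/1.03 = 0.0000. B = V − Δ·S = 0.0000.
(1,0): S=109.6200. Δ = (V_up−V_dn)/(S_up−S_dn) = (1.5159−12.3782)/(116.1972−95.3694) = -0.5215. V = [p*·1.5159 + (1−p*)·12.3782]/1.03 = 3.1369. B = V − Δ·S = 60.3069.
(1,1): S=133.5600. Δ = (V_up−V_dn)/(S_up−S_dn) = (0.0000−1.5159)/(141.5736−116.1972) = -0.0597. V = [p*·0.0000 + (1−p*)·1.5159]/1.03 = 0.2324. B = V − Δ·S = 8.2106.
(0,0): S=126.0000. Δ = (V_up−V_dn)/(S_up−S_dn) = (0.2324−3.1369)/(133.5600−109.6200) = -0.1213. V = [p*·0.2324 + (1−p*)·3.1369]/1.03 = 0.6709. B = V − Δ·S = 15.9576.
Check: Δ(0,0)·S0 + B(0,0) = 0.6709 = V0.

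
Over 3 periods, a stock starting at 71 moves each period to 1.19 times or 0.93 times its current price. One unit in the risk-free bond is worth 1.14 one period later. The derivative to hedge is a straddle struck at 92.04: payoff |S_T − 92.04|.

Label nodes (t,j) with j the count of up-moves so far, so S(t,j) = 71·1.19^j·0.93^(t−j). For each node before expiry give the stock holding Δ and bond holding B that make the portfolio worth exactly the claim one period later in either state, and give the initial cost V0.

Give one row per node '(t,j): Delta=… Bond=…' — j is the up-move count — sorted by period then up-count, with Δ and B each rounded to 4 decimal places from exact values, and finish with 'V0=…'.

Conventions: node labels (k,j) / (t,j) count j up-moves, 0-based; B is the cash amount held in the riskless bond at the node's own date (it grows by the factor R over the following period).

The replicating-portfolio and risk-neutral prices coincide; use p* = (1.14−0.93)/(1.19−0.93) = 0.8077 for the latter.
Terminal payoffs: V(3,0)=34.9307, V(3,1)=18.9646, V(3,2)=1.4651, V(3,3)=27.6063
  t=2,j=0: stock 61.4079 → up 73.0754 (V=18.9646), down 57.1093 (V=34.9307). Price 19.3289; hedge Δ=-1.0000, bond B=80.7368.
  t=2,j=1: stock 78.5757 → up 93.5051 (V=1.4651), down 73.0754 (V=18.9646). Price 4.2372; hedge Δ=-0.8566, bond B=71.5430.
  t=2,j=2: stock 100.5431 → up 119.6463 (V=27.6063), down 93.5051 (V=1.4651). Price 19.8063; hedge Δ=1.0000, bond B=-80.7368.
  t=1,j=0: stock 66.0300 → up 78.5757 (V=4.2372), down 61.4079 (V=19.3289). Price 6.2627; hedge Δ=-0.8791, bond B=64.3079.
  t=1,j=1: stock 84.4900 → up 100.5431 (V=19.8063), down 78.5757 (V=4.2372). Price 14.7475; hedge Δ=0.7087, bond B=-45.1336.
  t=0,j=0: stock 71.0000 → up 84.4900 (V=14.7475), down 66.0300 (V=6.2627). Price 11.5051; hedge Δ=0.4596, bond B=-21.1291.
Sanity check at the root: Δ(0,0)·S0 + B(0,0) reproduces V0 = 11.5051.

(0,0): Delta=0.4596 Bond=-21.1291
(1,0): Delta=-0.8791 Bond=64.3079
(1,1): Delta=0.7087 Bond=-45.1336
(2,0): Delta=-1.0000 Bond=80.7368
(2,1): Delta=-0.8566 Bond=71.5430
(2,2): Delta=1.0000 Bond=-80.7368
V0=11.5051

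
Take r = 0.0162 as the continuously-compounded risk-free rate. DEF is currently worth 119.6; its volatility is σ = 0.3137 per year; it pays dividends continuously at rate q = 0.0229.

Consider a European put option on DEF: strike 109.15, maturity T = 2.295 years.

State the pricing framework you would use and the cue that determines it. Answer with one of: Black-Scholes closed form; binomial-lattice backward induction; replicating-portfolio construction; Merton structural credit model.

Key observation: everything needed for the exact continuous-time valuation of the European put on DEF (strike 109.15) is given, and no feature rules the closed form out.

framework: Black-Scholes closed form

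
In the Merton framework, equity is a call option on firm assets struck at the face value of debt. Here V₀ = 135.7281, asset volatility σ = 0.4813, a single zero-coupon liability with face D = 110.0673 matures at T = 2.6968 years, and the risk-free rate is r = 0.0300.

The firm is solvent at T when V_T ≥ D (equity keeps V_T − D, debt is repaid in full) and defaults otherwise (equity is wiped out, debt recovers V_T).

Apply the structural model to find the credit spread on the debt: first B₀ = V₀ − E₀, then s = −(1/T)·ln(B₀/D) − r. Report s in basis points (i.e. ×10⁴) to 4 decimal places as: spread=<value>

Work the structural quantities from V₀ = 135.7281 against face 110.0673:
d₁ = [ln(V₀/D) + (r + σ²/2)T] / (σ√T)
   = [ln(135.7281/110.0673) + (0.0300 + 0.5·0.4813²)·2.6968] / (0.4813·√2.6968)
   = [0.209562 + 0.393260] / 0.790388 = 0.762692
d₂ = d₁ − σ√T = 0.762692 − 0.790388 = -0.027696
N(d₁) = 0.777176,  N(d₂) = 0.488952,  e^(−rT) = 0.922282
E₀ = V₀·N(d₁) − D·e^(−rT)·N(d₂)
   = 135.7281·0.777176 − 110.0673·0.922282·0.488952 = 55.849603
B₀ = V₀ − E₀ = 135.7281 − 55.849603 = 79.878497
spread = −(1/T)·ln(B₀/D) − r = −(1/2.6968)·ln(79.878497/110.0673) − 0.0300 = 0.08887619
in basis points: 0.08887619 × 10⁴ = 888.7619 bp

spread=888.7619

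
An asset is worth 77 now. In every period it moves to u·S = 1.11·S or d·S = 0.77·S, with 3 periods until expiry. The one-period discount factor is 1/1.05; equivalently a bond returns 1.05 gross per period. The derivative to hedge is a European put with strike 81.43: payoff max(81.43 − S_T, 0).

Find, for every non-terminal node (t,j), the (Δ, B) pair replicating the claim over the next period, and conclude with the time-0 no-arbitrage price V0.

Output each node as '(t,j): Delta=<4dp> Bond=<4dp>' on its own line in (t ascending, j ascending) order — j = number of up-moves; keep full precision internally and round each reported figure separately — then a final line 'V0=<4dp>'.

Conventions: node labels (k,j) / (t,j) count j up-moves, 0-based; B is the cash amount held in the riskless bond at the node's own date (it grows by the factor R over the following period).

The replicating-portfolio and risk-neutral prices coincide; use p* = (1.05−0.77)/(1.11−0.77) = 0.8235 for the latter.
Expiry values: V(3,0)=46.2770, V(3,1)=30.7548, V(3,2)=8.3788, V(3,3)=0.0000
Node (2,0) S=45.6533: V=(p*·30.7548+(1−p*)·46.2770)/1.05=31.8991; Δ=(30.7548−46.2770)/(50.6752−35.1530)=-1.0000; B=V−Δ·S=77.5524
Node (2,1) S=65.8119: V=(p*·8.3788+(1−p*)·30.7548)/1.05=11.7405; Δ=(8.3788−30.7548)/(73.0512−50.6752)=-1.0000; B=V−Δ·S=77.5524
Node (2,2) S=94.8717: V=(p*·0.0000+(1−p*)·8.3788)/1.05=1.4082; Δ=(0.0000−8.3788)/(105.3076−73.0512)=-0.2598; B=V−Δ·S=26.0517
Node (1,0) S=59.2900: V=(p*·11.7405+(1−p*)·31.8991)/1.05=14.5694; Δ=(11.7405−31.8991)/(65.8119−45.6533)=-1.0000; B=V−Δ·S=73.8594
Node (1,1) S=85.4700: V=(p*·1.4082+(1−p*)·11.7405)/1.05=3.0777; Δ=(1.4082−11.7405)/(94.8717−65.8119)=-0.3556; B=V−Δ·S=33.4667
Node (0,0) S=77.0000: V=(p*·3.0777+(1−p*)·14.5694)/1.05=4.8625; Δ=(3.0777−14.5694)/(85.4700−59.2900)=-0.4390; B=V−Δ·S=38.6618
Verification: the root portfolio costs Δ(0,0)·S0 + B(0,0) = 4.8625, matching V0.

(0,0): Delta=-0.4390 Bond=38.6618
(1,0): Delta=-1.0000 Bond=73.8594
(1,1): Delta=-0.3556 Bond=33.4667
(2,0): Delta=-1.0000 Bond=77.5524
(2,1): Delta=-1.0000 Bond=77.5524
(2,2): Delta=-0.2598 Bond=26.0517
V0=4.8625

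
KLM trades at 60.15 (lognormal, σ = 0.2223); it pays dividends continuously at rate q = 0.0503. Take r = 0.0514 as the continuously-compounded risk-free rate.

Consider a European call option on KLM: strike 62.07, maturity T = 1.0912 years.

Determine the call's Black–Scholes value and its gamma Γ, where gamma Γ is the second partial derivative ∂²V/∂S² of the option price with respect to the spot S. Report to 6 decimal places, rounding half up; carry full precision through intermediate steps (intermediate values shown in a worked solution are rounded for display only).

price = 4.515134
Γ = 0.027034

σ√T = 0.2223·√1.0912 = 0.232216
d₁ = (ln(S/K) + (r−q+σ²/2)T) / (σ√T) = (ln(60.15/62.07) + (0.0514−0.0503+0.2223²/2)·1.0912) / 0.232216 = (-0.031421 + 0.028162) / 0.232216 = -0.014034
d₂ = d₁ − σ√T = -0.014034 − 0.232216 = -0.246250
e^{−rT} = 0.945456
e^{−qT} = 0.946592
N(d₁) = 0.494401,  N(d₂) = 0.402744
Call price V = S·e^{−qT}·N(d₁) − K·e^{−rT}·N(d₂) = 28.149976 − 23.634842 = 4.515134
φ(d₁) = (1/√(2π))·e^{−d₁²/2} = 0.398903
Γ = e^{−qT}·φ(d₁) / (S·σ·√T) = 0.027034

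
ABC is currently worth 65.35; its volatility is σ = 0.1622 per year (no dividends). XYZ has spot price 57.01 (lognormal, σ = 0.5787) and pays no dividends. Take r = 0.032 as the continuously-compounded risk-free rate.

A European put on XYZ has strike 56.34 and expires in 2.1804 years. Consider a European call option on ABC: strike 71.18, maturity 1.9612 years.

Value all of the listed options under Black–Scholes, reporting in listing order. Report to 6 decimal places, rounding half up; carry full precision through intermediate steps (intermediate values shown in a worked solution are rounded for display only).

[XYZ put K=56.34]
σ√T = 0.5787·√2.1804 = 0.854519
d₁ = (ln(S/K) + (r+σ²/2)T) / (σ√T) = (ln(57.01/56.34) + (0.032+0.5787²/2)·2.1804) / 0.854519 = (0.011822 + 0.434874) / 0.854519 = 0.522746
d₂ = d₁ − σ√T = 0.522746 − 0.854519 = -0.331773
e^{−rT} = 0.932606
N(−d₁) = 0.300576,  N(−d₂) = 0.629970
price = K·e^{−rT}·N(−d₂) − S·N(−d₁) = 33.100502 − 17.135819 = 15.964683
[ABC call K=71.18]
σ√T = 0.1622·√1.9612 = 0.227150
d₁ = (ln(S/K) + (r+σ²/2)T) / (σ√T) = (ln(65.35/71.18) + (0.032+0.1622²/2)·1.9612) / 0.227150 = (-0.085454 + 0.088557) / 0.227150 = 0.013658
d₂ = d₁ − σ√T = 0.013658 − 0.227150 = -0.213492
e^{−rT} = 0.939170
N(d₁) = 0.505449,  N(d₂) = 0.415472
price = S·N(d₁) − K·e^{−rT}·N(d₂) = 33.031065 − 27.774351 = 5.256714

price(XYZ put K=56.34) = 15.964683
price(ABC call K=71.18) = 5.256714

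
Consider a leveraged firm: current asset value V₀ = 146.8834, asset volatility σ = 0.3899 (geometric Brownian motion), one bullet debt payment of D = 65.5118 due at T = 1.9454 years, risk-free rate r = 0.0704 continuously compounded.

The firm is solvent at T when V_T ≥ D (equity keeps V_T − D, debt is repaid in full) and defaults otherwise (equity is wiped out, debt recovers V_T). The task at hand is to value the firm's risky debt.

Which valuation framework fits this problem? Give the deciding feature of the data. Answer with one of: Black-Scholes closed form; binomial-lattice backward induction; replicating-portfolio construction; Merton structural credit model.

Key observation: the asked-for credit quantity lives on the firm's capital structure — asset value, asset volatility, debt face 65.5118 — which is the structural model's domain.

framework: Merton structural credit model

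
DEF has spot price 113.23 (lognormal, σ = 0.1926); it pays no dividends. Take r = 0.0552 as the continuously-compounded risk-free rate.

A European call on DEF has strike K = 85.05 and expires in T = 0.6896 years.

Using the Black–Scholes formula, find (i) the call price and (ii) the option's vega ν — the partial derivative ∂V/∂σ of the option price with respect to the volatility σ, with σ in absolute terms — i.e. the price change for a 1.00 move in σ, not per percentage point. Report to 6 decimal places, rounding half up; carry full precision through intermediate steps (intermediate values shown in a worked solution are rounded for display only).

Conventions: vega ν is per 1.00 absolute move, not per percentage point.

σ√T = 0.1926·√0.6896 = 0.159939
d₁ = (ln(S/K) + (r+σ²/2)T) / (σ√T) = (ln(113.23/85.05) + (0.0552+0.1926²/2)·0.6896) / 0.159939 = (0.286182 + 0.050856) / 0.159939 = 2.107288
d₂ = d₁ − σ√T = 2.107288 − 0.159939 = 1.947349
e^{−rT} = 0.962649
N(d₁) = 0.982454,  N(d₂) = 0.974254
Call price V = S·N(d₁) − K·e^{−rT}·N(d₂) = 111.243233 − 79.765392 = 31.477842
φ(d₁) = (1/√(2π))·e^{−d₁²/2} = 0.043314
ν = S·φ(d₁)·√T = 4.072791

price = 31.477842
ν = 4.072791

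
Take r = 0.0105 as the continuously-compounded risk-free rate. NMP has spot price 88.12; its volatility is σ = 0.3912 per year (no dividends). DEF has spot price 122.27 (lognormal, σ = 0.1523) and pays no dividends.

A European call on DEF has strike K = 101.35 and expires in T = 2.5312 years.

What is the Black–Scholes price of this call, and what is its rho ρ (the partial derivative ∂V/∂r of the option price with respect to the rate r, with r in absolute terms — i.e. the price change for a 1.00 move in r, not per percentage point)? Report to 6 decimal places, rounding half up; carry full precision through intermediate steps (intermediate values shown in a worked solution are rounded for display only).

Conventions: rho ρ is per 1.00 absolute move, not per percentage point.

σ√T = 0.1523·√2.5312 = 0.242305
d₁ = (ln(S/K) + (r+σ²/2)T) / (σ√T) = (ln(122.27/101.35) + (0.0105+0.1523²/2)·2.5312) / 0.242305 = (0.187652 + 0.055934) / 0.242305 = 1.005282
d₂ = d₁ − σ√T = 1.005282 − 0.242305 = 0.762977
e^{−rT} = 0.973772
N(d₁) = 0.842620,  N(d₂) = 0.777261
Call price V = S·N(d₁) − K·e^{−rT}·N(d₂) = 103.027096 − 76.709365 = 26.317731
ρ = K·T·e^{−rT}·N(d₂) = 194.166743

price = 26.317731
ρ = 194.166743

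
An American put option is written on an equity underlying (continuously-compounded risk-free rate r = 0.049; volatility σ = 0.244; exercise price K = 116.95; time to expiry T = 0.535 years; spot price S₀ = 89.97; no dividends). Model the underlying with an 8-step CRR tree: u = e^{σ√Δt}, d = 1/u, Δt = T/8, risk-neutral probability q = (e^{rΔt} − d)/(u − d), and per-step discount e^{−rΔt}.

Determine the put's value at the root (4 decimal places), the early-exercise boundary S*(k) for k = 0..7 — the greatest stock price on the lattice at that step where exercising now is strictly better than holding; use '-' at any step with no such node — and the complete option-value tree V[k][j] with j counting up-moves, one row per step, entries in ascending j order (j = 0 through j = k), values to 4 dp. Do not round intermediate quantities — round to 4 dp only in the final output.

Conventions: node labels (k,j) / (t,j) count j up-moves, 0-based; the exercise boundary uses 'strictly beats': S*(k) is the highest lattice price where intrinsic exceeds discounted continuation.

Δt=0.06688, u=1.06513, d=0.93885, q=0.51022, disc=e^(-rΔt)=0.99673
k=8 terminal: V=max(K-S,0) → 62.6413 55.3364 47.0489 37.6468 26.9800 14.8784 1.1492 0.0000 0.0000
k=7: j=0 S=57.8460 intr=59.1040 cont=58.7214 V=59.1040[EX]; j=1 S=65.6266 intr=51.3234 cont=50.9407 V=51.3234[EX]; j=2 S=74.4539 intr=42.4961 cont=42.1135 V=42.4961[EX]; j=3 S=84.4684 intr=32.4816 cont=32.0990 V=32.4816[EX]; j=4 S=95.8299 intr=21.1201 cont=20.7375 V=21.1201[EX]; j=5 S=108.7197 intr=8.2303 cont=7.8477 V=8.2303[EX]; j=6 S=123.3432 intr=0.0000 cont=0.5610 V=0.5610[hold]; j=7 S=139.9337 intr=0.0000 cont=0.0000 V=0.0000[hold]  S*(7)=108.7197
k=6: j=0 S=61.6136 intr=55.3364 cont=54.9538 V=55.3364[EX]; j=1 S=69.9011 intr=47.0489 cont=46.6663 V=47.0489[EX]; j=2 S=79.3032 intr=37.6468 cont=37.2642 V=37.6468[EX]; j=3 S=89.9700 intr=26.9800 cont=26.5974 V=26.9800[EX]; j=4 S=102.0716 intr=14.8784 cont=14.4958 V=14.8784[EX]; j=5 S=115.8008 intr=1.1492 cont=4.3031 V=4.3031[hold]; j=6 S=131.3768 intr=0.0000 cont=0.2739 V=0.2739[hold]  S*(6)=102.0716
k=5: j=0 S=65.6266 intr=51.3234 cont=50.9407 V=51.3234[EX]; j=1 S=74.4539 intr=42.4961 cont=42.1135 V=42.4961[EX]; j=2 S=84.4684 intr=32.4816 cont=32.0990 V=32.4816[EX]; j=3 S=95.8299 intr=21.1201 cont=20.7375 V=21.1201[EX]; j=4 S=108.7197 intr=8.2303 cont=9.4517 V=9.4517[hold]; j=5 S=123.3432 intr=0.0000 cont=2.2400 V=2.2400[hold]  S*(5)=95.8299
k=4: j=0 S=69.9011 intr=47.0489 cont=46.6663 V=47.0489[EX]; j=1 S=79.3032 intr=37.6468 cont=37.2642 V=37.6468[EX]; j=2 S=89.9700 intr=26.9800 cont=26.5974 V=26.9800[EX]; j=3 S=102.0716 intr=14.8784 cont=15.1170 V=15.1170[hold]; j=4 S=115.8008 intr=1.1492 cont=5.7532 V=5.7532[hold]  S*(4)=89.9700
k=3: j=0 S=74.4539 intr=42.4961 cont=42.1135 V=42.4961[EX]; j=1 S=84.4684 intr=32.4816 cont=32.0990 V=32.4816[EX]; j=2 S=95.8299 intr=21.1201 cont=20.8588 V=21.1201[EX]; j=3 S=108.7197 intr=8.2303 cont=10.3055 V=10.3055[hold]  S*(3)=95.8299
k=2: j=0 S=79.3032 intr=37.6468 cont=37.2642 V=37.6468[EX]; j=1 S=89.9700 intr=26.9800 cont=26.5974 V=26.9800[EX]; j=2 S=102.0716 intr=14.8784 cont=15.5512 V=15.5512[hold]  S*(2)=89.9700
k=1: j=0 S=84.4684 intr=32.4816 cont=32.0990 V=32.4816[EX]; j=1 S=95.8299 intr=21.1201 cont=21.0796 V=21.1201[EX]  S*(1)=95.8299
k=0: j=0 S=89.9700 intr=26.9800 cont=26.5974 V=26.9800[EX]  S*(0)=89.9700

price = 26.9800
boundary = 89.9700 95.8299 89.9700 95.8299 89.9700 95.8299 102.0716 108.7197
tree:
26.9800
32.4816 21.1201
37.6468 26.9800 15.5512
42.4961 32.4816 21.1201 10.3055
47.0489 37.6468 26.9800 15.1170 5.7532
51.3234 42.4961 32.4816 21.1201 9.4517 2.2400
55.3364 47.0489 37.6468 26.9800 14.8784 4.3031 0.2739
59.1040 51.3234 42.4961 32.4816 21.1201 8.2303 0.5610 0.0000
62.6413 55.3364 47.0489 37.6468 26.9800 14.8784 1.1492 0.0000 0.0000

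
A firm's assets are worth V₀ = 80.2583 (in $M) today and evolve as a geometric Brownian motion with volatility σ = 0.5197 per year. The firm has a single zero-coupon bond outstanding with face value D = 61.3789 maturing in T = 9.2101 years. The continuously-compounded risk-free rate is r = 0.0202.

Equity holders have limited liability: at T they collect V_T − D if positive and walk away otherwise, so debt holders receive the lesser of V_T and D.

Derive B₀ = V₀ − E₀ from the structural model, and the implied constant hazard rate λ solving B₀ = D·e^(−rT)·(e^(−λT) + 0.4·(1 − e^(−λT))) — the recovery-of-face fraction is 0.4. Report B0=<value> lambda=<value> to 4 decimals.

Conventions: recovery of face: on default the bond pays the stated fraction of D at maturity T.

Apply the equity-as-call identities (strike 61.3789, horizon 9.2101 years):
d₁ = [ln(V₀/D) + (r + σ²/2)T] / (σ√T)
   = [ln(80.2583/61.3789) + (0.0202 + 0.5·0.5197²)·9.2101] / (0.5197·√9.2101)
   = [0.268184 + 1.429813] / 1.577193 = 1.076594
d₂ = d₁ − σ√T = 1.076594 − 1.577193 = -0.500599
N(d₁) = 0.859169,  N(d₂) = 0.308327,  e^(−rT) = 0.830237
E₀ = V₀·N(d₁) − D·e^(−rT)·N(d₂)
   = 80.2583·0.859169 − 61.3789·0.830237·0.308327 = 53.243428
B₀ = V₀ − E₀ = 80.2583 − 53.243428 = 27.014872
e^(−λT) = (B₀·e^(rT)/D − 0.4)/(1 − 0.4) = (27.0149·1.204475/61.3789 − 0.4)/0.6 = 0.21688287
λ = −ln(0.21688287)/9.2101 = 0.165948

B0=27.0149 lambda=0.1659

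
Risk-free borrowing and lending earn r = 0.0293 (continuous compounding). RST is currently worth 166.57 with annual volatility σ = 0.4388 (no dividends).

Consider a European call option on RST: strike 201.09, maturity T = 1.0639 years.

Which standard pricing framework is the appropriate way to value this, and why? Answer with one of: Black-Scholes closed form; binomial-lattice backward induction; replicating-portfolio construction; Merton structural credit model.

Key observation: everything needed for the exact continuous-time valuation of the European call on RST (strike 201.09) is given, and no feature rules the closed form out.

framework: Black-Scholes closed form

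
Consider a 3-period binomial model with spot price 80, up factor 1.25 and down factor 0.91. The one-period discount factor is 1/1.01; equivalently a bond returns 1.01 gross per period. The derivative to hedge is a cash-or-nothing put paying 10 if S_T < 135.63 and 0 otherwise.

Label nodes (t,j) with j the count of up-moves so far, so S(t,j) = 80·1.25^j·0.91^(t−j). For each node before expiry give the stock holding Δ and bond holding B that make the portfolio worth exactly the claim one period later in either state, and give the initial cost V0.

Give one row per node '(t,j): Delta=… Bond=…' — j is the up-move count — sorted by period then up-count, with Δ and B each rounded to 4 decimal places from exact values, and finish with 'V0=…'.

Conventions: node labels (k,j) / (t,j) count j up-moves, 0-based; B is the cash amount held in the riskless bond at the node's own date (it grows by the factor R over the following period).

(0,0): Delta=-0.0312 Bond=11.9531
(1,0): Delta=0.0000 Bond=9.8030
(1,1): Delta=-0.0856 Bond=17.5198
(2,0): Delta=0.0000 Bond=9.9010
(2,1): Delta=0.0000 Bond=9.9010
(2,2): Delta=-0.2353 Bond=36.4007
V0=9.4590

Since d<R<u, set p* = (R−d)/(u−d) = 0.2941; price each node as the discounted p*-expectation of its children.
At maturity the claim pays: V(3,0)=10.0000, V(3,1)=10.0000, V(3,2)=10.0000, V(3,3)=0.0000
(2,0): S=66.2480. Δ = (V_up−V_dn)/(S_up−S_dn) = (10.0000−10.0000)/(82.8100−60.2857) = 0.0000. V = [p*·10.0000 + (1−p*)·10.0000]/1.01 = 9.9010. B = V − Δ·S = 9.9010.
(2,1): S=91.0000. Δ = (V_up−V_dn)/(S_up−S_dn) = (10.0000−10.0000)/(113.7500−82.8100) = 0.0000. V = [p*·10.0000 + (1−p*)·10.0000]/1.01 = 9.9010. B = V − Δ·S = 9.9010.
(2,2): S=125.0000. Δ = (V_up−V_dn)/(S_up−S_dn) = (0.0000−10.0000)/(156.2500−113.7500) = -0.2353. V = [p*·0.0000 + (1−p*)·10.0000]/1.01 = 6.9889. B = V − Δ·S = 36.4007.
(1,0): S=72.8000. Δ = (V_up−V_dn)/(S_up−S_dn) = (9.9010−9.9010)/(91.0000−66.2480) = 0.0000. V = [p*·9.9010 + (1−p*)·9.9010]/1.01 = 9.8030. B = V − Δ·S = 9.8030.
(1,1): S=100.0000. Δ = (V_up−V_dn)/(S_up−S_dn) = (6.9889−9.9010)/(125.0000−91.0000) = -0.0856. V = [p*·6.9889 + (1−p*)·9.9010]/1.01 = 8.9550. B = V − Δ·S = 17.5198.
(0,0): S=80.0000. Δ = (V_up−V_dn)/(S_up−S_dn) = (8.9550−9.8030)/(100.0000−72.8000) = -0.0312. V = [p*·8.9550 + (1−p*)·9.8030]/1.01 = 9.4590. B = V − Δ·S = 11.9531.
Verification: the root portfolio costs Δ(0,0)·S0 + B(0,0) = 9.4590, matching V0.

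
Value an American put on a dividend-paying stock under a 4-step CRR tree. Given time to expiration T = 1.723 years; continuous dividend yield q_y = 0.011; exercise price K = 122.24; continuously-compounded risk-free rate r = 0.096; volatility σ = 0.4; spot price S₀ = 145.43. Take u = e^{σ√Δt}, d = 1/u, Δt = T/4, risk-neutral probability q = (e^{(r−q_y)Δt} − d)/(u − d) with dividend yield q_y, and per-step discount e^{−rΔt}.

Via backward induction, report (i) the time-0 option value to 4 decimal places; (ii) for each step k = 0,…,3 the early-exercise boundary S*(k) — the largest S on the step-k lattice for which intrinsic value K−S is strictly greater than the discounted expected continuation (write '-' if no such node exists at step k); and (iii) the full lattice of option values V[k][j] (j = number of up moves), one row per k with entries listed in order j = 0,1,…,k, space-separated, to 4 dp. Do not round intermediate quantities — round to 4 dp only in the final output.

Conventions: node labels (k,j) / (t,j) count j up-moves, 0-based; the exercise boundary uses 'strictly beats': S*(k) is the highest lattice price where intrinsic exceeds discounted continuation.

Δt=0.43075  u=1.30021  d=0.76911  q=0.50496  discount=0.95949
step 4 (expiry): payoffs max(K−S,0) = 71.3539 36.2146 0.0000 0.0000 0.0000
step 3: (k=3,j=0): S=66.1627, K−S=56.0773, hold=51.4383 ⇒ V=56.0773 exercise | (k=3,j=1): S=111.8511, K−S=10.3889, hold=17.2015 ⇒ V=17.2015 continue | (k=3,j=2): S=189.0896, K−S=0.0000, hold=0.0000 ⇒ V=0.0000 continue | (k=3,j=3): S=319.6650, K−S=0.0000, hold=0.0000 ⇒ V=0.0000 continue  boundary S*=66.1627
step 2: (k=2,j=0): S=86.0254, K−S=36.2146, hold=34.9702 ⇒ V=36.2146 exercise | (k=2,j=1): S=145.4300, K−S=0.0000, hold=8.1705 ⇒ V=8.1705 continue | (k=2,j=2): S=245.8563, K−S=0.0000, hold=0.0000 ⇒ V=0.0000 continue  boundary S*=86.0254
step 1: (k=1,j=0): S=111.8511, K−S=10.3889, hold=21.1601 ⇒ V=21.1601 continue | (k=1,j=1): S=189.0896, K−S=0.0000, hold=3.8809 ⇒ V=3.8809 continue  boundary S*=-
step 0: (k=0,j=0): S=145.4300, K−S=0.0000, hold=11.9311 ⇒ V=11.9311 continue  boundary S*=-

price = 11.9311
boundary = - - 86.0254 66.1627
tree:
11.9311
21.1601 3.8809
36.2146 8.1705 0.0000
56.0773 17.2015 0.0000 0.0000
71.3539 36.2146 0.0000 0.0000 0.0000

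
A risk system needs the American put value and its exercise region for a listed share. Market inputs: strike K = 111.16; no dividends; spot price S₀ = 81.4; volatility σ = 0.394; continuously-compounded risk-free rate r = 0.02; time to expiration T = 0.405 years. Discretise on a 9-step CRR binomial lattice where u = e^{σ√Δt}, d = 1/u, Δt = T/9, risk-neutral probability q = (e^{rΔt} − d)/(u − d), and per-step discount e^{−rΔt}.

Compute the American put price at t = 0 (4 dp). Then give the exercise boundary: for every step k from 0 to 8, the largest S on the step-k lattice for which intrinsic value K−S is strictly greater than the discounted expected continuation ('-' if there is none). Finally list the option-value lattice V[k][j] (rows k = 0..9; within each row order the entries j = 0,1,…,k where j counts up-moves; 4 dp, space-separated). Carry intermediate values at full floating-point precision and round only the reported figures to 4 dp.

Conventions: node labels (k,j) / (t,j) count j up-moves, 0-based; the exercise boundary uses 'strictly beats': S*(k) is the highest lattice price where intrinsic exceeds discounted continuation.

params: Δt=0.04500 u=1.08717 d=0.91982 q=0.48450 e^(-rΔt)=0.99910
t_9 payoffs: 72.7946 65.8143 57.5640 47.8125 36.2869 22.6642 6.5630 0.0000 0.0000 0.0000
t_8: node(8,0) S=41.7098 payoff=69.4502 vs cont=69.3502 → 69.4502 [stop]  node(8,1) S=49.2986 payoff=61.8614 vs cont=61.7614 → 61.8614 [stop]  node(8,2) S=58.2681 payoff=52.8919 vs cont=52.7919 → 52.8919 [stop]  node(8,3) S=68.8696 payoff=42.2904 vs cont=42.1904 → 42.2904 [stop]  node(8,4) S=81.4000 payoff=29.7600 vs cont=29.6600 → 29.7600 [stop]  node(8,5) S=96.2102 payoff=14.9498 vs cont=14.8498 → 14.9498 [stop]  node(8,6) S=113.7150 payoff=0.0000 vs cont=3.3802 → 3.3802 [wait]  node(8,7) S=134.4047 payoff=0.0000 vs cont=0.0000 → 0.0000 [wait]  node(8,8) S=158.8588 payoff=0.0000 vs cont=0.0000 → 0.0000 [wait]  ⇒ S*(8)=96.2102
t_7: node(7,0) S=45.3457 payoff=65.8143 vs cont=65.7143 → 65.8143 [stop]  node(7,1) S=53.5960 payoff=57.5640 vs cont=57.4640 → 57.5640 [stop]  node(7,2) S=63.3475 payoff=47.8125 vs cont=47.7125 → 47.8125 [stop]  node(7,3) S=74.8731 payoff=36.2869 vs cont=36.1869 → 36.2869 [stop]  node(7,4) S=88.4958 payoff=22.6642 vs cont=22.5642 → 22.6642 [stop]  node(7,5) S=104.5970 payoff=6.5630 vs cont=9.3359 → 9.3359 [wait]  node(7,6) S=123.6278 payoff=0.0000 vs cont=1.7409 → 1.7409 [wait]  node(7,7) S=146.1211 payoff=0.0000 vs cont=0.0000 → 0.0000 [wait]  ⇒ S*(7)=88.4958
t_6: node(6,0) S=49.2986 payoff=61.8614 vs cont=61.7614 → 61.8614 [stop]  node(6,1) S=58.2681 payoff=52.8919 vs cont=52.7919 → 52.8919 [stop]  node(6,2) S=68.8696 payoff=42.2904 vs cont=42.1904 → 42.2904 [stop]  node(6,3) S=81.4000 payoff=29.7600 vs cont=29.6600 → 29.7600 [stop]  node(6,4) S=96.2102 payoff=14.9498 vs cont=16.1921 → 16.1921 [wait]  node(6,5) S=113.7150 payoff=0.0000 vs cont=5.6511 → 5.6511 [wait]  node(6,6) S=134.4047 payoff=0.0000 vs cont=0.8966 → 0.8966 [wait]  ⇒ S*(6)=81.4000
t_5: node(5,0) S=53.5960 payoff=57.5640 vs cont=57.4640 → 57.5640 [stop]  node(5,1) S=63.3475 payoff=47.8125 vs cont=47.7125 → 47.8125 [stop]  node(5,2) S=74.8731 payoff=36.2869 vs cont=36.1869 → 36.2869 [stop]  node(5,3) S=88.4958 payoff=22.6642 vs cont=23.1655 → 23.1655 [wait]  node(5,4) S=104.5970 payoff=6.5630 vs cont=11.0750 → 11.0750 [wait]  node(5,5) S=123.6278 payoff=0.0000 vs cont=3.3446 → 3.3446 [wait]  ⇒ S*(5)=74.8731
t_4: node(4,0) S=58.2681 payoff=52.8919 vs cont=52.7919 → 52.8919 [stop]  node(4,1) S=68.8696 payoff=42.2904 vs cont=42.1904 → 42.2904 [stop]  node(4,2) S=81.4000 payoff=29.7600 vs cont=29.9027 → 29.9027 [wait]  node(4,3) S=96.2102 payoff=14.9498 vs cont=17.2922 → 17.2922 [wait]  node(4,4) S=113.7150 payoff=0.0000 vs cont=7.3230 → 7.3230 [wait]  ⇒ S*(4)=68.8696
t_3: node(3,0) S=63.3475 payoff=47.8125 vs cont=47.7125 → 47.8125 [stop]  node(3,1) S=74.8731 payoff=36.2869 vs cont=36.2559 → 36.2869 [stop]  node(3,2) S=88.4958 payoff=22.6642 vs cont=23.7715 → 23.7715 [wait]  node(3,3) S=104.5970 payoff=6.5630 vs cont=12.4509 → 12.4509 [wait]  ⇒ S*(3)=74.8731
t_2: node(2,0) S=68.8696 payoff=42.2904 vs cont=42.1904 → 42.2904 [stop]  node(2,1) S=81.4000 payoff=29.7600 vs cont=30.1960 → 30.1960 [wait]  node(2,2) S=96.2102 payoff=14.9498 vs cont=18.2703 → 18.2703 [wait]  ⇒ S*(2)=68.8696
t_1: node(1,0) S=74.8731 payoff=36.2869 vs cont=36.3979 → 36.3979 [wait]  node(1,1) S=88.4958 payoff=22.6642 vs cont=24.3961 → 24.3961 [wait]  ⇒ S*(1)=-
t_0: node(0,0) S=81.4000 payoff=29.7600 vs cont=30.5555 → 30.5555 [wait]  ⇒ S*(0)=-

price = 30.5555
boundary = - - 68.8696 74.8731 68.8696 74.8731 81.4000 88.4958 96.2102
tree:
30.5555
36.3979 24.3961
42.2904 30.1960 18.2703
47.8125 36.2869 23.7715 12.4509
52.8919 42.2904 29.9027 17.2922 7.3230
57.5640 47.8125 36.2869 23.1655 11.0750 3.3446
61.8614 52.8919 42.2904 29.7600 16.1921 5.6511 0.8966
65.8143 57.5640 47.8125 36.2869 22.6642 9.3359 1.7409 0.0000
69.4502 61.8614 52.8919 42.2904 29.7600 14.9498 3.3802 0.0000 0.0000
72.7946 65.8143 57.5640 47.8125 36.2869 22.6642 6.5630 0.0000 0.0000 0.0000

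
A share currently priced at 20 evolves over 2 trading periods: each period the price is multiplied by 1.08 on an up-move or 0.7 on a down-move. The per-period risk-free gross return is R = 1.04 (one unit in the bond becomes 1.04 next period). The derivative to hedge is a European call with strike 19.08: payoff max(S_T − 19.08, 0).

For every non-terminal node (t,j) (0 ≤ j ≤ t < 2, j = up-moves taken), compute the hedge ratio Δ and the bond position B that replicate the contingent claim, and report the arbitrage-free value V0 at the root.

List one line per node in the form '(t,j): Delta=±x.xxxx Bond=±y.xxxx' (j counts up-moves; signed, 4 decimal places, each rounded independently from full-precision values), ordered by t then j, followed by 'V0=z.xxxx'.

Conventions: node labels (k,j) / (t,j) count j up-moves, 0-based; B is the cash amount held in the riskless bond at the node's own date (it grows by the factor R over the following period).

Under the risk-neutral measure, an up-move has probability p* = (R−d)/(u−d) = 0.8947 and values discount at R = 1.04.
At maturity the claim pays: V(2,0)=0.0000, V(2,1)=0.0000, V(2,2)=4.2480
  t=1,j=0: stock 14.0000 → up 15.1200 (V=0.0000), down 9.8000 (V=0.0000). Price 0.0000; hedge Δ=0.0000, bond B=0.0000.
  t=1,j=1: stock 21.6000 → up 23.3280 (V=4.2480), down 15.1200 (V=0.0000). Price 3.6547; hedge Δ=0.5175, bond B=-7.5243.
  t=0,j=0: stock 20.0000 → up 21.6000 (V=3.6547), down 14.0000 (V=0.0000). Price 3.1442; hedge Δ=0.4809, bond B=-6.4733.
As a check, the time-0 holding Δ(0,0)·S0 + B(0,0) comes to 3.1442 — exactly V0.

(0,0): Delta=0.4809 Bond=-6.4733
(1,0): Delta=0.0000 Bond=0.0000
(1,1): Delta=0.5175 Bond=-7.5243
V0=3.1442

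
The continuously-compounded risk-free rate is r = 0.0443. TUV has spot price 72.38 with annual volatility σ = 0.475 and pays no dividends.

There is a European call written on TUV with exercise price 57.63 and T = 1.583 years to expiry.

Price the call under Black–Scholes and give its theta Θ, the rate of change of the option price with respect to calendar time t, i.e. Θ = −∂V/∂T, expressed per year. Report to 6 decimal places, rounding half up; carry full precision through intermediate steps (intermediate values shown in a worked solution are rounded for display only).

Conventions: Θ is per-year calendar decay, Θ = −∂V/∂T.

price = 25.874306
Θ = -5.344565

σ√T = 0.475·√1.583 = 0.597632
d₁ = (ln(S/K) + (r+σ²/2)T) / (σ√T) = (ln(72.38/57.63) + (0.0443+0.475²/2)·1.583) / 0.597632 = (0.227887 + 0.248709) / 0.597632 = 0.797473
d₂ = d₁ − σ√T = 0.797473 − 0.597632 = 0.199841
e^{−rT} = 0.932276
N(d₁) = 0.787412,  N(d₂) = 0.579198
Call price V = S·N(d₁) − K·e^{−rT}·N(d₂) = 56.992874 − 31.118568 = 25.874306
φ(d₁) = (1/√(2π))·e^{−d₁²/2} = 0.290277
Θ = −S·φ(d₁)·σ/(2√T) − r·K·e^{−rT}·N(d₂) = −3.966012 − 1.378553 = -5.344565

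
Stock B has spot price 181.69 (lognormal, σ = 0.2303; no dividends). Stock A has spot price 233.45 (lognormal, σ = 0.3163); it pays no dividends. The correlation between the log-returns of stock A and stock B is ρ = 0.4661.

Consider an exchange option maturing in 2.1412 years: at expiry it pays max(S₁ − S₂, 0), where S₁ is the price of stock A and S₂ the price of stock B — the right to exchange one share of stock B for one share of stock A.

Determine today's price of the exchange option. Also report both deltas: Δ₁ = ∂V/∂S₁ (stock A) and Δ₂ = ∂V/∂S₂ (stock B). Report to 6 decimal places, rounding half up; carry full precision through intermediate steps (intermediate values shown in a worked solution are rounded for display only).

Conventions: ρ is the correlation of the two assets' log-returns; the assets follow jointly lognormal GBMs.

σ_eff = √(σ₁² + σ₂² − 2ρσ₁σ₂) = √(0.3163² + 0.2303² − 2·0.4661·0.3163·0.2303) = 0.291854
d₁ = (ln(S₁/S₂) + (q₂ − q₁ + σ_eff²/2)T) / (σ_eff√T) = (ln(233.45/181.69) + (0.0 − 0.0 + 0.042589)·2.1412) / 0.427065 = 0.800483
d₂ = d₁ − σ_eff√T = 0.800483 − 0.427065 = 0.373418
N(d₁) = 0.788284,  N(d₂) = 0.645581
V = S₁·e^{−q₁T}·N(d₁) − S₂·e^{−q₂T}·N(d₂) = 184.025001 − 117.295645 = 66.729356
Key observation: the rate r is irrelevant here: denominating values in stock B turns the exchange into a ratio option on S₁/S₂, and discounting at r drops out.
Δ₁ = e^{−q₁T}·N(d₁) = 0.788284;  Δ₂ = −e^{−q₂T}·N(d₂) = -0.645581

exchange price = 66.729356
Δ1 = 0.788284
Δ2 = -0.645581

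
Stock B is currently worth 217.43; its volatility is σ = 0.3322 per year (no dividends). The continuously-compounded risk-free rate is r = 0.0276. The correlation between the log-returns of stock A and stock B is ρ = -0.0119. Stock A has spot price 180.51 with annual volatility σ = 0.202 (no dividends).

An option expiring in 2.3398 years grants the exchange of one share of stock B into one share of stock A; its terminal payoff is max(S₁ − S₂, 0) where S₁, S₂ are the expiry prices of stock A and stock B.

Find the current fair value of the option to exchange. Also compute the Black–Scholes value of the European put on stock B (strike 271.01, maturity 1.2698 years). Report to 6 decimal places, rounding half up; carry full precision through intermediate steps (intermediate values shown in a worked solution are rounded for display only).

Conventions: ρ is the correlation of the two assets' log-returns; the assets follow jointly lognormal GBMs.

exchange price = 30.471459
price(stock B put K=271.01) = 61.893472

σ_eff = √(σ₁² + σ₂² − 2ρσ₁σ₂) = √(0.202² + 0.3322² − 2·-0.0119·0.202·0.3322) = 0.390843
d₁ = (ln(S₁/S₂) + (q₂ − q₁ + σ_eff²/2)T) / (σ_eff√T) = (ln(180.51/217.43) + (0.0 − 0.0 + 0.076379)·2.3398) / 0.597849 = -0.012343
d₂ = d₁ − σ_eff√T = -0.012343 − 0.597849 = -0.610192
N(d₁) = 0.495076,  N(d₂) = 0.270867
V = S₁·e^{−q₁T}·N(d₁) − S₂·e^{−q₂T}·N(d₂) = 89.366160 − 58.894702 = 30.471459
[vanilla: stock B put K=271.01]
σ√T = 0.3322·√1.2698 = 0.374341
d₁ = (ln(S/K) + (r+σ²/2)T) / (σ√T) = (ln(217.43/271.01) + (0.0276+0.3322²/2)·1.2698) / 0.374341 = (-0.220279 + 0.105112) / 0.374341 = -0.307652
d₂ = d₁ − σ√T = -0.307652 − 0.374341 = -0.681993
e^{−rT} = 0.965561
N(−d₁) = 0.620826,  N(−d₂) = 0.752378
price = K·e^{−rT}·N(−d₂) − S·N(−d₁) = 196.879760 − 134.986289 = 61.893472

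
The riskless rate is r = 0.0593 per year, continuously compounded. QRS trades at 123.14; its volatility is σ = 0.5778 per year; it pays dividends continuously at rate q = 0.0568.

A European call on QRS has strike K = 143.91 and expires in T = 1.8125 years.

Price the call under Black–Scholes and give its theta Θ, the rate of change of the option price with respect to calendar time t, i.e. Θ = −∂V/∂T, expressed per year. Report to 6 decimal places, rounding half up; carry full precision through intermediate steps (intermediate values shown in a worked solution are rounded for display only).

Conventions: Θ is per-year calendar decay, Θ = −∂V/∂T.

price = 27.948147
Θ = -7.835512

σ√T = 0.5778·√1.8125 = 0.777887
d₁ = (ln(S/K) + (r−q+σ²/2)T) / (σ√T) = (ln(123.14/143.91) + (0.0593−0.0568+0.5778²/2)·1.8125) / 0.777887 = (-0.155866 + 0.307085) / 0.777887 = 0.194397
d₂ = d₁ − σ√T = 0.194397 − 0.777887 = -0.583490
e^{−rT} = 0.898093
e^{−qT} = 0.902172
N(d₁) = 0.577068,  N(d₂) = 0.279782
Call price V = S·e^{−qT}·N(d₁) − K·e^{−rT}·N(d₂) = 64.108445 − 36.160298 = 27.948147
φ(d₁) = (1/√(2π))·e^{−d₁²/2} = 0.391475
Θ = −S·e^{−qT}·φ(d₁)·σ/(2√T) + q·S·e^{−qT}·N(d₁) − r·K·e^{−rT}·N(d₂) = −9.332566 + 3.641360 − 2.144306 = -7.835512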